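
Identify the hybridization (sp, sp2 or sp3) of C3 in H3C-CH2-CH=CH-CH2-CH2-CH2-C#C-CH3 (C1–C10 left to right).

sp^2

C3 (3 σ bonds, plus one π bond) has steric number 3: sp2.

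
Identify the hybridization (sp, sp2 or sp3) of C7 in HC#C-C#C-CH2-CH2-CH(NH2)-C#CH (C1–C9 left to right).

C7: 4 σ bonds; 4 regions of electron density → sp3.

sp3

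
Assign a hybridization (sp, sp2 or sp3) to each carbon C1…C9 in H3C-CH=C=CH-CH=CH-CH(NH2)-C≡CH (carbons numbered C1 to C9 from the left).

C1 (4 σ bonds) has steric number 4: sp3.
C2 is sp2: 3 σ bonds, plus one π bond, 3 electron-density regions.
C3: 2 σ bonds, plus two π bonds; 2 regions of electron density → sp.
C4 (3 σ bonds, plus one π bond) has steric number 3: sp2.
C5 is sp2: 3 σ bonds, plus one π bond, 3 electron-density regions.
C6: 3 σ bonds, plus one π bond — 3 electron domains, sp2.
C7 — 4 σ bonds. Steric number 4, so sp3.
C8 (2 σ bonds, plus two π bonds) has steric number 2: sp.
C9 is sp: 2 σ bonds, plus two π bonds, 2 electron-density regions.

C1 sp3, C2 sp2, C3 sp, C4 sp2, C5 sp2, C6 sp2, C7 sp3, C8 sp, C9 sp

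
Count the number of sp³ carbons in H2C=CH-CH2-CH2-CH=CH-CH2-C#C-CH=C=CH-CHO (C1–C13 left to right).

3

C1: sp2
C2: sp2
C3: sp3 ✓
C4: sp3 ✓
C5: sp2
C6: sp2
C7: sp3 ✓
C8: sp
C9: sp
C10: sp2
C11: sp
C12: sp2
C13: sp2
C3, C4, C7 → 3 sp3 carbons.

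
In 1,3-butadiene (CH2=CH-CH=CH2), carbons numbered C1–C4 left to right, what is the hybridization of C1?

sp^2

C1 has 3 σ bonds, plus one π bond: steric number 3 → sp2.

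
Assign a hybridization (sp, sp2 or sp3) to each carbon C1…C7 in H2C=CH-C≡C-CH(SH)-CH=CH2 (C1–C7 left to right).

C1 sp2, C2 sp2, C3 sp, C4 sp, C5 sp3, C6 sp2, C7 sp2

C1 (3 σ bonds, plus one π bond) has steric number 3: sp2.
C2: 3 σ bonds, plus one π bond; 3 regions of electron density → sp2.
C3 carries 2 σ bonds, plus two π bonds, giving a steric number of 2, so it is sp.
C4: 2 σ bonds, plus two π bonds — 2 electron domains, sp.
C5: 4 σ bonds; 4 regions of electron density → sp3.
C6 (3 σ bonds, plus one π bond) has steric number 3: sp2.
C7: 3 σ bonds, plus one π bond — 3 electron domains, sp2.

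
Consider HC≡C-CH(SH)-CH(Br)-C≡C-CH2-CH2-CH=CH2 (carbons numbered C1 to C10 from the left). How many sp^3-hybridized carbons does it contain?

4

C1: sp
C2: sp
C3: sp3 ✓
C4: sp3 ✓
C5: sp
C6: sp
C7: sp3 ✓
C8: sp3 ✓
C9: sp2
C10: sp2
C3, C4, C7, C8 → 4 sp3 carbons.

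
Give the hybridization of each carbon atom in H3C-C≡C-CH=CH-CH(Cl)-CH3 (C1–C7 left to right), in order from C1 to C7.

C1 has 4 σ bonds: steric number 4 → sp3.
C2 has 2 σ bonds, plus two π bonds: steric number 2 → sp.
C3: 2 σ bonds, plus two π bonds; 2 regions of electron density → sp.
C4: 3 σ bonds, plus one π bond; 3 regions of electron density → sp2.
C5 is sp2: 3 σ bonds, plus one π bond, 3 electron-density regions.
C6: 4 σ bonds — 4 electron domains, sp3.
C7 has 4 σ bonds: steric number 4 → sp3.

C1 sp3, C2 sp, C3 sp, C4 sp2, C5 sp2, C6 sp3, C7 sp3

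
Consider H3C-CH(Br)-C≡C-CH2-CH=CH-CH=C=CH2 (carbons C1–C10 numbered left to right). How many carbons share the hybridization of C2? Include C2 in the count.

C2 is sp3 (only σ bonds).
C1: sp3 ✓
C2: sp3 ✓
C3: sp
C4: sp
C5: sp3 ✓
C6: sp2
C7: sp2
C8: sp2
C9: sp
C10: sp2
3 carbons are sp3.

3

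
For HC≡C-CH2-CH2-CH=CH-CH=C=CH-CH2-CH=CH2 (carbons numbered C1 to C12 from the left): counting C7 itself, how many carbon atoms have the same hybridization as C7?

C7 is sp2 (one π bond).
C1: sp
C2: sp
C3: sp3
C4: sp3
C5: sp2 ✓
C6: sp2 ✓
C7: sp2 ✓
C8: sp
C9: sp2 ✓
C10: sp3
C11: sp2 ✓
C12: sp2 ✓
6 carbons are sp2.

6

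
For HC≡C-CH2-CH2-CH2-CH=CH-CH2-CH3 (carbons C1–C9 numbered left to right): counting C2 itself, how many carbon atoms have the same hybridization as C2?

2

C2 is sp (two π bonds).
C1: sp ✓
C2: sp ✓
C3: sp3
C4: sp3
C5: sp3
C6: sp2
C7: sp2
C8: sp3
C9: sp3
2 carbons are sp.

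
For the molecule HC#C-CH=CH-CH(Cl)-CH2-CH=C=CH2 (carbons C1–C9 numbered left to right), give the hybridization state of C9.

C9: 3 σ bonds, plus one π bond — 3 electron domains, sp2.

sp2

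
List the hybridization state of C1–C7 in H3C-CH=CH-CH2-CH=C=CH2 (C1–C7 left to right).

C1 sp3, C2 sp2, C3 sp2, C4 sp3, C5 sp2, C6 sp, C7 sp2

C1 — 4 σ bonds. Steric number 4, so sp3.
C2: 3 σ bonds, plus one π bond; 3 regions of electron density → sp2.
C3 (3 σ bonds, plus one π bond) has steric number 3: sp2.
C4 — 4 σ bonds. Steric number 4, so sp3.
C5 has 3 σ bonds, plus one π bond: steric number 3 → sp2.
C6 (2 σ bonds, plus two π bonds) has steric number 2: sp.
C7 is sp2: 3 σ bonds, plus one π bond, 3 electron-density regions.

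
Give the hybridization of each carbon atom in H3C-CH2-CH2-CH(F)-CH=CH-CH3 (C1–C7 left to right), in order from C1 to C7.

C1 is sp3: 4 σ bonds, 4 electron-density regions.
C2: 4 σ bonds; 4 regions of electron density → sp3.
C3 has 4 σ bonds: steric number 4 → sp3.
C4 (4 σ bonds) has steric number 4: sp3.
C5 (3 σ bonds, plus one π bond) has steric number 3: sp2.
C6: 3 σ bonds, plus one π bond — 3 electron domains, sp2.
C7: 4 σ bonds; 4 regions of electron density → sp3.

C1 sp3, C2 sp3, C3 sp3, C4 sp3, C5 sp2, C6 sp2, C7 sp3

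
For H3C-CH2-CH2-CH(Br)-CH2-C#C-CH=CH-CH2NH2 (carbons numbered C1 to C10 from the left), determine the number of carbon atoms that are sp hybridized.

2

C1: sp3
C2: sp3
C3: sp3
C4: sp3
C5: sp3
C6: sp ✓
C7: sp ✓
C8: sp2
C9: sp2
C10: sp3
C6, C7 → 2 sp carbons.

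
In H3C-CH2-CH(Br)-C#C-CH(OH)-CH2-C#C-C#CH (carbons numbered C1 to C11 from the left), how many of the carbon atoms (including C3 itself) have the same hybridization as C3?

5

C3 is sp3 (only σ bonds).
C1: sp3 ✓
C2: sp3 ✓
C3: sp3 ✓
C4: sp
C5: sp
C6: sp3 ✓
C7: sp3 ✓
C8: sp
C9: sp
C10: sp
C11: sp
5 carbons are sp3.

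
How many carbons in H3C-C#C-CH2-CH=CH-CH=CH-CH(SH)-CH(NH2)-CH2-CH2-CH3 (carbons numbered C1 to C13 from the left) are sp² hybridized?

C1: sp3
C2: sp
C3: sp
C4: sp3
C5: sp2 ✓
C6: sp2 ✓
C7: sp2 ✓
C8: sp2 ✓
C9: sp3
C10: sp3
C11: sp3
C12: sp3
C13: sp3
C5, C6, C7, C8 → 4 sp2 carbons.

4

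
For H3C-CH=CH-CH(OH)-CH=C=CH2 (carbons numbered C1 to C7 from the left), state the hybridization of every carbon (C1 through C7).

C1 sp3, C2 sp2, C3 sp2, C4 sp3, C5 sp2, C6 sp, C7 sp2

C1: 4 σ bonds; 4 regions of electron density → sp3.
C2 carries 3 σ bonds, plus one π bond, giving a steric number of 3, so it is sp2.
C3 carries 3 σ bonds, plus one π bond, giving a steric number of 3, so it is sp2.
C4: 4 σ bonds; 4 regions of electron density → sp3.
C5 — 3 σ bonds, plus one π bond. Steric number 3, so sp2.
C6 has 2 σ bonds, plus two π bonds: steric number 2 → sp.
C7 — 3 σ bonds, plus one π bond. Steric number 3, so sp2.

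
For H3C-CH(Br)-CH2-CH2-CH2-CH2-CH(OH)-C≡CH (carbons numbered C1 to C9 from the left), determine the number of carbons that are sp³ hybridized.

7

C1: sp3 ✓
C2: sp3 ✓
C3: sp3 ✓
C4: sp3 ✓
C5: sp3 ✓
C6: sp3 ✓
C7: sp3 ✓
C8: sp
C9: sp
C1, C2, C3, C4, C5, C6, C7 → 7 sp3 carbons.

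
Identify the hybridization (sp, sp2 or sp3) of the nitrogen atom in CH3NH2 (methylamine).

Three σ bonds + one lone pair = steric number 4 → sp3.

sp3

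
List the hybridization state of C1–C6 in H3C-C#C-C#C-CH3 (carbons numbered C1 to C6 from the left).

C1 has 4 σ bonds: steric number 4 → sp3.
C2 (2 σ bonds, plus two π bonds) has steric number 2: sp.
C3 (2 σ bonds, plus two π bonds) has steric number 2: sp.
C4 has 2 σ bonds, plus two π bonds: steric number 2 → sp.
C5 carries 2 σ bonds, plus two π bonds, giving a steric number of 2, so it is sp.
C6 is sp3: 4 σ bonds, 4 electron-density regions.

C1 sp3, C2 sp, C3 sp, C4 sp, C5 sp, C6 sp3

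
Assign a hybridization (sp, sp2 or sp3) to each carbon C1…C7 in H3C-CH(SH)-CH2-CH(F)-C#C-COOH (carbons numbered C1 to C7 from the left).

C1 sp3, C2 sp3, C3 sp3, C4 sp3, C5 sp, C6 sp, C7 sp2

C1 is sp3: 4 σ bonds, 4 electron-density regions.
C2: 4 σ bonds — 4 electron domains, sp3.
C3: 4 σ bonds — 4 electron domains, sp3.
C4 (4 σ bonds) has steric number 4: sp3.
C5 has 2 σ bonds, plus two π bonds: steric number 2 → sp.
C6 carries 2 σ bonds, plus two π bonds, giving a steric number of 2, so it is sp.
C7 is sp2: 3 σ bonds, plus one π bond, 3 electron-density regions.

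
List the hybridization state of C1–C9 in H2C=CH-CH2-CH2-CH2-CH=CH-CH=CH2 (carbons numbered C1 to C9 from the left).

C1 (3 σ bonds, plus one π bond) has steric number 3: sp2.
C2 carries 3 σ bonds, plus one π bond, giving a steric number of 3, so it is sp2.
C3 (4 σ bonds) has steric number 4: sp3.
C4 (4 σ bonds) has steric number 4: sp3.
C5 (4 σ bonds) has steric number 4: sp3.
C6 (3 σ bonds, plus one π bond) has steric number 3: sp2.
C7: 3 σ bonds, plus one π bond; 3 regions of electron density → sp2.
C8 has 3 σ bonds, plus one π bond: steric number 3 → sp2.
C9: 3 σ bonds, plus one π bond — 3 electron domains, sp2.

C1 sp2, C2 sp2, C3 sp3, C4 sp3, C5 sp3, C6 sp2, C7 sp2, C8 sp2, C9 sp2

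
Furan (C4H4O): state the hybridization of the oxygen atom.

One O lone pair is in the aromatic π system (p orbital), the other is in an sp2 hybrid in the ring plane; O has two σ bonds + one in-plane lone pair → sp2.

sp^2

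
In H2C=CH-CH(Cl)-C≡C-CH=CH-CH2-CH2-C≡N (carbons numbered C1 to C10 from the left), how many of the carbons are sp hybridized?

C1: sp2
C2: sp2
C3: sp3
C4: sp ✓
C5: sp ✓
C6: sp2
C7: sp2
C8: sp3
C9: sp3
C10: sp ✓
C4, C5, C10 → 3 sp carbons.

3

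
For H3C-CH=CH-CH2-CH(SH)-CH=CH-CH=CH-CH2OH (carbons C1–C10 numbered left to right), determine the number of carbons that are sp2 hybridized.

C1: sp3
C2: sp2 ✓
C3: sp2 ✓
C4: sp3
C5: sp3
C6: sp2 ✓
C7: sp2 ✓
C8: sp2 ✓
C9: sp2 ✓
C10: sp3
C2, C3, C6, C7, C8, C9 → 6 sp2 carbons.

6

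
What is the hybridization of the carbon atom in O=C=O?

Two σ bonds, two π bonds → steric number 2 → sp.

sp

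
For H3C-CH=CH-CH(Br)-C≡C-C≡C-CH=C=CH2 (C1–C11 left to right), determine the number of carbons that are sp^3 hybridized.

2

C1: sp3 ✓
C2: sp2
C3: sp2
C4: sp3 ✓
C5: sp
C6: sp
C7: sp
C8: sp
C9: sp2
C10: sp
C11: sp2
C1, C4 → 2 sp3 carbons.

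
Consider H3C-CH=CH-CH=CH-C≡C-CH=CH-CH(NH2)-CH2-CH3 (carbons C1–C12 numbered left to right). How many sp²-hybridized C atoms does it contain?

6

C1: sp3
C2: sp2 ✓
C3: sp2 ✓
C4: sp2 ✓
C5: sp2 ✓
C6: sp
C7: sp
C8: sp2 ✓
C9: sp2 ✓
C10: sp3
C11: sp3
C12: sp3
C2, C3, C4, C5, C8, C9 → 6 sp2 carbons.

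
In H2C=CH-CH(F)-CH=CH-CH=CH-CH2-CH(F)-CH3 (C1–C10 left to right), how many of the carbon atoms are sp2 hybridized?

6

C1: sp2 ✓
C2: sp2 ✓
C3: sp3
C4: sp2 ✓
C5: sp2 ✓
C6: sp2 ✓
C7: sp2 ✓
C8: sp3
C9: sp3
C10: sp3
C1, C2, C4, C5, C6, C7 → 6 sp2 carbons.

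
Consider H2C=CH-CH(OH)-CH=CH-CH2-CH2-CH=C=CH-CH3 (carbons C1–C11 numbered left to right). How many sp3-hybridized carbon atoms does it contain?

C1: sp2
C2: sp2
C3: sp3 ✓
C4: sp2
C5: sp2
C6: sp3 ✓
C7: sp3 ✓
C8: sp2
C9: sp
C10: sp2
C11: sp3 ✓
C3, C6, C7, C11 → 4 sp3 carbons.

4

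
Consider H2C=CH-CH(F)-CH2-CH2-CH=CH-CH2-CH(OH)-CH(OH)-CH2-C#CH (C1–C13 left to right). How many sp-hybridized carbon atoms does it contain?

2

C1: sp2
C2: sp2
C3: sp3
C4: sp3
C5: sp3
C6: sp2
C7: sp2
C8: sp3
C9: sp3
C10: sp3
C11: sp3
C12: sp ✓
C13: sp ✓
C12, C13 → 2 sp carbons.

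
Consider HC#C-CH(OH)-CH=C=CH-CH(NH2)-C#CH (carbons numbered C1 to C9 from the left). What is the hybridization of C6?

C6 (3 σ bonds, plus one π bond) has steric number 3: sp2.

sp²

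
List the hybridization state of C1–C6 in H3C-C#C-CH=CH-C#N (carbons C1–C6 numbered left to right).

C1 — 4 σ bonds. Steric number 4, so sp3.
C2 — 2 σ bonds, plus two π bonds. Steric number 2, so sp.
C3: 2 σ bonds, plus two π bonds — 2 electron domains, sp.
C4 carries 3 σ bonds, plus one π bond, giving a steric number of 3, so it is sp2.
C5: 3 σ bonds, plus one π bond; 3 regions of electron density → sp2.
C6: 2 σ bonds, plus two π bonds; 2 regions of electron density → sp.

C1 sp3, C2 sp, C3 sp, C4 sp2, C5 sp2, C6 sp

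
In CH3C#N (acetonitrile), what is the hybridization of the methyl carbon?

The methyl carbon: 4 σ bonds — 4 electron domains, sp3.

sp3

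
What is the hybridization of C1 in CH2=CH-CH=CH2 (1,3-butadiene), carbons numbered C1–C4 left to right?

sp2

C1 (3 σ bonds, plus one π bond) has steric number 3: sp2.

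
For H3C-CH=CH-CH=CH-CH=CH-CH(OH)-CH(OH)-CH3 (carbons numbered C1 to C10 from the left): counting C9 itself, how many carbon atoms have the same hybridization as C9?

4

C9 is sp3 (only σ bonds).
C1: sp3 ✓
C2: sp2
C3: sp2
C4: sp2
C5: sp2
C6: sp2
C7: sp2
C8: sp3 ✓
C9: sp3 ✓
C10: sp3 ✓
4 carbons are sp3.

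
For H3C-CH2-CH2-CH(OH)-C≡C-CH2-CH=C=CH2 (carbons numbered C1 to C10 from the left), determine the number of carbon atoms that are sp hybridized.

C1: sp3
C2: sp3
C3: sp3
C4: sp3
C5: sp ✓
C6: sp ✓
C7: sp3
C8: sp2
C9: sp ✓
C10: sp2
C5, C6, C9 → 3 sp carbons.

3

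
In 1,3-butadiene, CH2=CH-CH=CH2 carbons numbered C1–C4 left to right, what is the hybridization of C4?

sp^2

C4: 3 σ bonds, plus one π bond — 3 electron domains, sp2.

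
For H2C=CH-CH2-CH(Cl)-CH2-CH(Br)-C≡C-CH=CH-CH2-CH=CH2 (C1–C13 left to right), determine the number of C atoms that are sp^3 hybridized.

C1: sp2
C2: sp2
C3: sp3 ✓
C4: sp3 ✓
C5: sp3 ✓
C6: sp3 ✓
C7: sp
C8: sp
C9: sp2
C10: sp2
C11: sp3 ✓
C12: sp2
C13: sp2
C3, C4, C5, C6, C11 → 5 sp3 carbons.

5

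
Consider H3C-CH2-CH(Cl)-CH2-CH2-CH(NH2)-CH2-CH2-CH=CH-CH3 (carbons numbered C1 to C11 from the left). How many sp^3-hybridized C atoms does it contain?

9

C1: sp3 ✓
C2: sp3 ✓
C3: sp3 ✓
C4: sp3 ✓
C5: sp3 ✓
C6: sp3 ✓
C7: sp3 ✓
C8: sp3 ✓
C9: sp2
C10: sp2
C11: sp3 ✓
C1, C2, C3, C4, C5, C6, C7, C8, C11 → 9 sp3 carbons.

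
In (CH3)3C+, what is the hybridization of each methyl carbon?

sp3

Each methyl carbon — 4 σ bonds. Steric number 4, so sp3.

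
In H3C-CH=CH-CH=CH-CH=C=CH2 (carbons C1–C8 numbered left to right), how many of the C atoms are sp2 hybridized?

6

C1: sp3
C2: sp2 ✓
C3: sp2 ✓
C4: sp2 ✓
C5: sp2 ✓
C6: sp2 ✓
C7: sp
C8: sp2 ✓
C2, C3, C4, C5, C6, C8 → 6 sp2 carbons.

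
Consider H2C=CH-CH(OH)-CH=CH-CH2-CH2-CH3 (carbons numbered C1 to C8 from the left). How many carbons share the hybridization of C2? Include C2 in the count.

C2 is sp2 (one π bond).
C1: sp2 ✓
C2: sp2 ✓
C3: sp3
C4: sp2 ✓
C5: sp2 ✓
C6: sp3
C7: sp3
C8: sp3
4 carbons are sp2.

4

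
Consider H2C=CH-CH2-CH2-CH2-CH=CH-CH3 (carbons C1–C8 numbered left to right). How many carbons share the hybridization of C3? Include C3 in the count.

C3 is sp3 (only σ bonds).
C1: sp2
C2: sp2
C3: sp3 ✓
C4: sp3 ✓
C5: sp3 ✓
C6: sp2
C7: sp2
C8: sp3 ✓
4 carbons are sp3.

4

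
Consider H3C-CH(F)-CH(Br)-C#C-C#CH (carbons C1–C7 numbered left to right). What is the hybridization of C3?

C3: 4 σ bonds — 4 electron domains, sp3.

sp3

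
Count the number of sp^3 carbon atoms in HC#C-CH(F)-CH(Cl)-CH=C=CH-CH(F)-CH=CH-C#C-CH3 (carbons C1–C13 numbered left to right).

4

C1: sp
C2: sp
C3: sp3 ✓
C4: sp3 ✓
C5: sp2
C6: sp
C7: sp2
C8: sp3 ✓
C9: sp2
C10: sp2
C11: sp
C12: sp
C13: sp3 ✓
C3, C4, C8, C13 → 4 sp3 carbons.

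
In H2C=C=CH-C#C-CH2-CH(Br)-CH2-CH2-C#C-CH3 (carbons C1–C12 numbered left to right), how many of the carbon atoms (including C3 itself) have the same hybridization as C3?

C3 is sp2 (one π bond).
C1: sp2 ✓
C2: sp
C3: sp2 ✓
C4: sp
C5: sp
C6: sp3
C7: sp3
C8: sp3
C9: sp3
C10: sp
C11: sp
C12: sp3
2 carbons are sp2.

2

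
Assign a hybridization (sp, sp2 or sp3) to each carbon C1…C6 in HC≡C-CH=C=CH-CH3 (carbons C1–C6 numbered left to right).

C1 carries 2 σ bonds, plus two π bonds, giving a steric number of 2, so it is sp.
C2 is sp: 2 σ bonds, plus two π bonds, 2 electron-density regions.
C3 has 3 σ bonds, plus one π bond: steric number 3 → sp2.
C4: 2 σ bonds, plus two π bonds; 2 regions of electron density → sp.
C5 has 3 σ bonds, plus one π bond: steric number 3 → sp2.
C6 — 4 σ bonds. Steric number 4, so sp3.

C1 sp, C2 sp, C3 sp2, C4 sp, C5 sp2, C6 sp3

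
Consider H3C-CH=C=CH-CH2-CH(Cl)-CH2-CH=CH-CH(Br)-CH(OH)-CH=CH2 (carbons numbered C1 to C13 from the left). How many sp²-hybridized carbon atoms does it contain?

6

C1: sp3
C2: sp2 ✓
C3: sp
C4: sp2 ✓
C5: sp3
C6: sp3
C7: sp3
C8: sp2 ✓
C9: sp2 ✓
C10: sp3
C11: sp3
C12: sp2 ✓
C13: sp2 ✓
C2, C4, C8, C9, C12, C13 → 6 sp2 carbons.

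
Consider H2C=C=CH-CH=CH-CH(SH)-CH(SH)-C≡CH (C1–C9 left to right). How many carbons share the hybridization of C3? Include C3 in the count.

C3 is sp2 (one π bond).
C1: sp2 ✓
C2: sp
C3: sp2 ✓
C4: sp2 ✓
C5: sp2 ✓
C6: sp3
C7: sp3
C8: sp
C9: sp
4 carbons are sp2.

4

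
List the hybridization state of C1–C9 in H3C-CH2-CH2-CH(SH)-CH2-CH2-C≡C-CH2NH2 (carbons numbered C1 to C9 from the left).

C1 sp3, C2 sp3, C3 sp3, C4 sp3, C5 sp3, C6 sp3, C7 sp, C8 sp, C9 sp3

C1 (4 σ bonds) has steric number 4: sp3.
C2 is sp3: 4 σ bonds, 4 electron-density regions.
C3 (4 σ bonds) has steric number 4: sp3.
C4 has 4 σ bonds: steric number 4 → sp3.
C5 carries 4 σ bonds, giving a steric number of 4, so it is sp3.
C6 has 4 σ bonds: steric number 4 → sp3.
C7 carries 2 σ bonds, plus two π bonds, giving a steric number of 2, so it is sp.
C8: 2 σ bonds, plus two π bonds — 2 electron domains, sp.
C9: 4 σ bonds — 4 electron domains, sp3.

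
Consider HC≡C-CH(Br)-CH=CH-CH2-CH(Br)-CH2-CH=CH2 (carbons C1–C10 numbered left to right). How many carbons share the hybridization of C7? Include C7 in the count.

4

C7 is sp3 (only σ bonds).
C1: sp
C2: sp
C3: sp3 ✓
C4: sp2
C5: sp2
C6: sp3 ✓
C7: sp3 ✓
C8: sp3 ✓
C9: sp2
C10: sp2
4 carbons are sp3.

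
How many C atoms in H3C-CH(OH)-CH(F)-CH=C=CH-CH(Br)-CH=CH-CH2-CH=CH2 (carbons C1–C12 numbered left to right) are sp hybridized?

1

C1: sp3
C2: sp3
C3: sp3
C4: sp2
C5: sp ✓
C6: sp2
C7: sp3
C8: sp2
C9: sp2
C10: sp3
C11: sp2
C12: sp2
C5 → 1 sp carbon.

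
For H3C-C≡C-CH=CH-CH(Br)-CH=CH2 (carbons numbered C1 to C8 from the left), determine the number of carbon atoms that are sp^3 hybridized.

2

C1: sp3 ✓
C2: sp
C3: sp
C4: sp2
C5: sp2
C6: sp3 ✓
C7: sp2
C8: sp2
C1, C6 → 2 sp3 carbons.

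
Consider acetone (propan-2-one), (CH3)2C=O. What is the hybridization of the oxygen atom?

sp2

One σ bond + two lone pairs = steric number 3 → sp2.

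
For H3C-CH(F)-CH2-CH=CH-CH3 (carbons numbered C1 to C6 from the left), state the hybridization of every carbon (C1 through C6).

C1 sp3, C2 sp3, C3 sp3, C4 sp2, C5 sp2, C6 sp3

C1: 4 σ bonds — 4 electron domains, sp3.
C2: 4 σ bonds; 4 regions of electron density → sp3.
C3: 4 σ bonds — 4 electron domains, sp3.
C4 (3 σ bonds, plus one π bond) has steric number 3: sp2.
C5: 3 σ bonds, plus one π bond — 3 electron domains, sp2.
C6 has 4 σ bonds: steric number 4 → sp3.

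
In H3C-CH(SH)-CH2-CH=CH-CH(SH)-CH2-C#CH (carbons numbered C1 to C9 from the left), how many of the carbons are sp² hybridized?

2

C1: sp3
C2: sp3
C3: sp3
C4: sp2 ✓
C5: sp2 ✓
C6: sp3
C7: sp3
C8: sp
C9: sp
C4, C5 → 2 sp2 carbons.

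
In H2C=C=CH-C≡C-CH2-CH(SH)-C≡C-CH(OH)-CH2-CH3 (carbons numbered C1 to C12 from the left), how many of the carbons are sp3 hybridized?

5

C1: sp2
C2: sp
C3: sp2
C4: sp
C5: sp
C6: sp3 ✓
C7: sp3 ✓
C8: sp
C9: sp
C10: sp3 ✓
C11: sp3 ✓
C12: sp3 ✓
C6, C7, C10, C11, C12 → 5 sp3 carbons.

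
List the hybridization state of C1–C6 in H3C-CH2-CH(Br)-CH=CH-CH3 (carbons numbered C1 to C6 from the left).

C1 is sp3: 4 σ bonds, 4 electron-density regions.
C2: 4 σ bonds; 4 regions of electron density → sp3.
C3 carries 4 σ bonds, giving a steric number of 4, so it is sp3.
C4 carries 3 σ bonds, plus one π bond, giving a steric number of 3, so it is sp2.
C5 (3 σ bonds, plus one π bond) has steric number 3: sp2.
C6 is sp3: 4 σ bonds, 4 electron-density regions.

C1 sp3, C2 sp3, C3 sp3, C4 sp2, C5 sp2, C6 sp3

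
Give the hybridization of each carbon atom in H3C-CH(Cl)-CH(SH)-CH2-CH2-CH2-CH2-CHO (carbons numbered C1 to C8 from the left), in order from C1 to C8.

C1 sp3, C2 sp3, C3 sp3, C4 sp3, C5 sp3, C6 sp3, C7 sp3, C8 sp2

C1: 4 σ bonds — 4 electron domains, sp3.
C2: 4 σ bonds; 4 regions of electron density → sp3.
C3 carries 4 σ bonds, giving a steric number of 4, so it is sp3.
C4: 4 σ bonds — 4 electron domains, sp3.
C5 (4 σ bonds) has steric number 4: sp3.
C6 has 4 σ bonds: steric number 4 → sp3.
C7 has 4 σ bonds: steric number 4 → sp3.
C8 — 3 σ bonds, plus one π bond. Steric number 3, so sp2.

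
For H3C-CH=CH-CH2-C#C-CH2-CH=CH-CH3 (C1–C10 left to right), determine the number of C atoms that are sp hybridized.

C1: sp3
C2: sp2
C3: sp2
C4: sp3
C5: sp ✓
C6: sp ✓
C7: sp3
C8: sp2
C9: sp2
C10: sp3
C5, C6 → 2 sp carbons.

2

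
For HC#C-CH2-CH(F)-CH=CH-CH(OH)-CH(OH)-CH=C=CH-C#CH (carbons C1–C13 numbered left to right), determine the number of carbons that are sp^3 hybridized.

C1: sp
C2: sp
C3: sp3 ✓
C4: sp3 ✓
C5: sp2
C6: sp2
C7: sp3 ✓
C8: sp3 ✓
C9: sp2
C10: sp
C11: sp2
C12: sp
C13: sp
C3, C4, C7, C8 → 4 sp3 carbons.

4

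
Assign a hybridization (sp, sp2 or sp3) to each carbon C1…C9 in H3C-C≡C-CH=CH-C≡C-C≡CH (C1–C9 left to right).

C1 sp3, C2 sp, C3 sp, C4 sp2, C5 sp2, C6 sp, C7 sp, C8 sp, C9 sp

C1 is sp3: 4 σ bonds, 4 electron-density regions.
C2 (2 σ bonds, plus two π bonds) has steric number 2: sp.
C3 is sp: 2 σ bonds, plus two π bonds, 2 electron-density regions.
C4: 3 σ bonds, plus one π bond — 3 electron domains, sp2.
C5 has 3 σ bonds, plus one π bond: steric number 3 → sp2.
C6: 2 σ bonds, plus two π bonds; 2 regions of electron density → sp.
C7 is sp: 2 σ bonds, plus two π bonds, 2 electron-density regions.
C8 is sp: 2 σ bonds, plus two π bonds, 2 electron-density regions.
C9 — 2 σ bonds, plus two π bonds. Steric number 2, so sp.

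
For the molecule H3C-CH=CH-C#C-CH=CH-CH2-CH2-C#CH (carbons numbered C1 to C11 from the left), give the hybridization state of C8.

C8: 4 σ bonds — 4 electron domains, sp3.

sp3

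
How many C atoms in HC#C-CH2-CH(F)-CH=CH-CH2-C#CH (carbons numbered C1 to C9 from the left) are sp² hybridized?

C1: sp
C2: sp
C3: sp3
C4: sp3
C5: sp2 ✓
C6: sp2 ✓
C7: sp3
C8: sp
C9: sp
C5, C6 → 2 sp2 carbons.

2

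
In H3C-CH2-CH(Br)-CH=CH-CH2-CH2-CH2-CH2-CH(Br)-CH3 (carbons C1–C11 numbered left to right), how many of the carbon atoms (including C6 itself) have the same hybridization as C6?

C6 is sp3 (only σ bonds).
C1: sp3 ✓
C2: sp3 ✓
C3: sp3 ✓
C4: sp2
C5: sp2
C6: sp3 ✓
C7: sp3 ✓
C8: sp3 ✓
C9: sp3 ✓
C10: sp3 ✓
C11: sp3 ✓
9 carbons are sp3.

9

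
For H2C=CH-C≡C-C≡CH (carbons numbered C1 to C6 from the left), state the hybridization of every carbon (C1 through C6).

C1 sp2, C2 sp2, C3 sp, C4 sp, C5 sp, C6 sp

C1 is sp2: 3 σ bonds, plus one π bond, 3 electron-density regions.
C2: 3 σ bonds, plus one π bond; 3 regions of electron density → sp2.
C3 is sp: 2 σ bonds, plus two π bonds, 2 electron-density regions.
C4 is sp: 2 σ bonds, plus two π bonds, 2 electron-density regions.
C5 — 2 σ bonds, plus two π bonds. Steric number 2, so sp.
C6: 2 σ bonds, plus two π bonds; 2 regions of electron density → sp.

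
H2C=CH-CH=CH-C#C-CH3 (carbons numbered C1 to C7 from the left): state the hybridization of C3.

sp2

C3 has 3 σ bonds, plus one π bond: steric number 3 → sp2.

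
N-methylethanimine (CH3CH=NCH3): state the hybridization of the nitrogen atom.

Two σ bonds + one lone pair = steric number 3 → sp2.

sp2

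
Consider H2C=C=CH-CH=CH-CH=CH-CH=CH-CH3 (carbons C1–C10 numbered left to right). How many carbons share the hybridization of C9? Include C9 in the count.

8

C9 is sp2 (one π bond).
C1: sp2 ✓
C2: sp
C3: sp2 ✓
C4: sp2 ✓
C5: sp2 ✓
C6: sp2 ✓
C7: sp2 ✓
C8: sp2 ✓
C9: sp2 ✓
C10: sp3
8 carbons are sp2.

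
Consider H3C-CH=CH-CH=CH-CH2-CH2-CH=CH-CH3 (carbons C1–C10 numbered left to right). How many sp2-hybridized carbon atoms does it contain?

C1: sp3
C2: sp2 ✓
C3: sp2 ✓
C4: sp2 ✓
C5: sp2 ✓
C6: sp3
C7: sp3
C8: sp2 ✓
C9: sp2 ✓
C10: sp3
C2, C3, C4, C5, C8, C9 → 6 sp2 carbons.

6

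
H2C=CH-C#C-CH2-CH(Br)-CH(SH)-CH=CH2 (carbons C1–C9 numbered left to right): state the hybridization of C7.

C7: 4 σ bonds; 4 regions of electron density → sp3.

sp^3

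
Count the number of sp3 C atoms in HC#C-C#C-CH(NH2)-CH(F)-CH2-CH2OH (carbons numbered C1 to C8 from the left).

4

C1: sp
C2: sp
C3: sp
C4: sp
C5: sp3 ✓
C6: sp3 ✓
C7: sp3 ✓
C8: sp3 ✓
C5, C6, C7, C8 → 4 sp3 carbons.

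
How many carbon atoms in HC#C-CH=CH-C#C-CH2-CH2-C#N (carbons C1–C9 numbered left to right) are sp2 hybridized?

C1: sp
C2: sp
C3: sp2 ✓
C4: sp2 ✓
C5: sp
C6: sp
C7: sp3
C8: sp3
C9: sp
C3, C4 → 2 sp2 carbons.

2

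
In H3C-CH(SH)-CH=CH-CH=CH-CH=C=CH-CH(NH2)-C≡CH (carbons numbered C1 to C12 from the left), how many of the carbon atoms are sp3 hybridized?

3

C1: sp3 ✓
C2: sp3 ✓
C3: sp2
C4: sp2
C5: sp2
C6: sp2
C7: sp2
C8: sp
C9: sp2
C10: sp3 ✓
C11: sp
C12: sp
C1, C2, C10 → 3 sp3 carbons.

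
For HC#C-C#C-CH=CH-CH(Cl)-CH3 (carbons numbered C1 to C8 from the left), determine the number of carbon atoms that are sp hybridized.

C1: sp ✓
C2: sp ✓
C3: sp ✓
C4: sp ✓
C5: sp2
C6: sp2
C7: sp3
C8: sp3
C1, C2, C3, C4 → 4 sp carbons.

4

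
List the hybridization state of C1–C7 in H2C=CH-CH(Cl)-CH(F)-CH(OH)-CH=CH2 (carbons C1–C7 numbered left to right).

C1 sp2, C2 sp2, C3 sp3, C4 sp3, C5 sp3, C6 sp2, C7 sp2

C1 — 3 σ bonds, plus one π bond. Steric number 3, so sp2.
C2 has 3 σ bonds, plus one π bond: steric number 3 → sp2.
C3 — 4 σ bonds. Steric number 4, so sp3.
C4: 4 σ bonds; 4 regions of electron density → sp3.
C5 — 4 σ bonds. Steric number 4, so sp3.
C6 (3 σ bonds, plus one π bond) has steric number 3: sp2.
C7 is sp2: 3 σ bonds, plus one π bond, 3 electron-density regions.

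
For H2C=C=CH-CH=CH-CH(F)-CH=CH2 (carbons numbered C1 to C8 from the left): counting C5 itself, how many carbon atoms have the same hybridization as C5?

C5 is sp2 (one π bond).
C1: sp2 ✓
C2: sp
C3: sp2 ✓
C4: sp2 ✓
C5: sp2 ✓
C6: sp3
C7: sp2 ✓
C8: sp2 ✓
6 carbons are sp2.

6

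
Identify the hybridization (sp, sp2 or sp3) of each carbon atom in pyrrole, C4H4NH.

sp2

Each carbon atom is sp2: 3 σ bonds, plus one π bond, 3 electron-density regions.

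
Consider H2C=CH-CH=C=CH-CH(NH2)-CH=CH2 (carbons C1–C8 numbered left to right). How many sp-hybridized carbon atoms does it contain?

C1: sp2
C2: sp2
C3: sp2
C4: sp ✓
C5: sp2
C6: sp3
C7: sp2
C8: sp2
C4 → 1 sp carbon.

1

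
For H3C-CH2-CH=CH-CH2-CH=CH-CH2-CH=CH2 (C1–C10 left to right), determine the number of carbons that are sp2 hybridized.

6

C1: sp3
C2: sp3
C3: sp2 ✓
C4: sp2 ✓
C5: sp3
C6: sp2 ✓
C7: sp2 ✓
C8: sp3
C9: sp2 ✓
C10: sp2 ✓
C3, C4, C6, C7, C9, C10 → 6 sp2 carbons.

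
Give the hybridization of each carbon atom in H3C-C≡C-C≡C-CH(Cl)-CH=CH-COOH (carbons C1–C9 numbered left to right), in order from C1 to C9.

C1 is sp3: 4 σ bonds, 4 electron-density regions.
C2 is sp: 2 σ bonds, plus two π bonds, 2 electron-density regions.
C3 is sp: 2 σ bonds, plus two π bonds, 2 electron-density regions.
C4 is sp: 2 σ bonds, plus two π bonds, 2 electron-density regions.
C5 is sp: 2 σ bonds, plus two π bonds, 2 electron-density regions.
C6 (4 σ bonds) has steric number 4: sp3.
C7 (3 σ bonds, plus one π bond) has steric number 3: sp2.
C8 is sp2: 3 σ bonds, plus one π bond, 3 electron-density regions.
C9 carries 3 σ bonds, plus one π bond, giving a steric number of 3, so it is sp2.

C1 sp3, C2 sp, C3 sp, C4 sp, C5 sp, C6 sp3, C7 sp2, C8 sp2, C9 sp2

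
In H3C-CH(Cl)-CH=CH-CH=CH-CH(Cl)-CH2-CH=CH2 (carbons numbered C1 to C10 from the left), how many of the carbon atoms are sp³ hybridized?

C1: sp3 ✓
C2: sp3 ✓
C3: sp2
C4: sp2
C5: sp2
C6: sp2
C7: sp3 ✓
C8: sp3 ✓
C9: sp2
C10: sp2
C1, C2, C7, C8 → 4 sp3 carbons.

4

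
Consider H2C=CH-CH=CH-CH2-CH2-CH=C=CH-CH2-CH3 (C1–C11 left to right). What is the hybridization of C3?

C3 has 3 σ bonds, plus one π bond: steric number 3 → sp2.

sp2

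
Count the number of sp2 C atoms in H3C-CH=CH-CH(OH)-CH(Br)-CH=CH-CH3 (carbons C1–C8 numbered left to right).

C1: sp3
C2: sp2 ✓
C3: sp2 ✓
C4: sp3
C5: sp3
C6: sp2 ✓
C7: sp2 ✓
C8: sp3
C2, C3, C6, C7 → 4 sp2 carbons.

4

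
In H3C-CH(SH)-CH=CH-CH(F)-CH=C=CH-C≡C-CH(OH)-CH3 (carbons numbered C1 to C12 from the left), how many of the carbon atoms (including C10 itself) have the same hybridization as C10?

C10 is sp (two π bonds).
C1: sp3
C2: sp3
C3: sp2
C4: sp2
C5: sp3
C6: sp2
C7: sp ✓
C8: sp2
C9: sp ✓
C10: sp ✓
C11: sp3
C12: sp3
3 carbons are sp.

3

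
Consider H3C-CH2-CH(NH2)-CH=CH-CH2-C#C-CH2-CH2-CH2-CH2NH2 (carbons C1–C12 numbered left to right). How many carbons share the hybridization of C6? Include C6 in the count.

8

C6 is sp3 (only σ bonds).
C1: sp3 ✓
C2: sp3 ✓
C3: sp3 ✓
C4: sp2
C5: sp2
C6: sp3 ✓
C7: sp
C8: sp
C9: sp3 ✓
C10: sp3 ✓
C11: sp3 ✓
C12: sp3 ✓
8 carbons are sp3.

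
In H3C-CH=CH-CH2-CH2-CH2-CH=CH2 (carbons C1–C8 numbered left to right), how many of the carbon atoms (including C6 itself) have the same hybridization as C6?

C6 is sp3 (only σ bonds).
C1: sp3 ✓
C2: sp2
C3: sp2
C4: sp3 ✓
C5: sp3 ✓
C6: sp3 ✓
C7: sp2
C8: sp2
4 carbons are sp3.

4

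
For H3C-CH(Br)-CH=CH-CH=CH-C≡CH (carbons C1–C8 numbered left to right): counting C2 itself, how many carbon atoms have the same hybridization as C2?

2

C2 is sp3 (only σ bonds).
C1: sp3 ✓
C2: sp3 ✓
C3: sp2
C4: sp2
C5: sp2
C6: sp2
C7: sp
C8: sp
2 carbons are sp3.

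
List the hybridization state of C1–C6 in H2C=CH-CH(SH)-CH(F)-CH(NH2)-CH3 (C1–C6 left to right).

C1: 3 σ bonds, plus one π bond; 3 regions of electron density → sp2.
C2 is sp2: 3 σ bonds, plus one π bond, 3 electron-density regions.
C3 is sp3: 4 σ bonds, 4 electron-density regions.
C4 — 4 σ bonds. Steric number 4, so sp3.
C5 has 4 σ bonds: steric number 4 → sp3.
C6 has 4 σ bonds: steric number 4 → sp3.

C1 sp2, C2 sp2, C3 sp3, C4 sp3, C5 sp3, C6 sp3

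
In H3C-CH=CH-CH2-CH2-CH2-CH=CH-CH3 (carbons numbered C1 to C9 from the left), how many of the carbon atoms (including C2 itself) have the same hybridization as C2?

4

C2 is sp2 (one π bond).
C1: sp3
C2: sp2 ✓
C3: sp2 ✓
C4: sp3
C5: sp3
C6: sp3
C7: sp2 ✓
C8: sp2 ✓
C9: sp3
4 carbons are sp2.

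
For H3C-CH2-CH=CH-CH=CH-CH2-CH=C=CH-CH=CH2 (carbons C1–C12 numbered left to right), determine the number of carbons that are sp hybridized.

1

C1: sp3
C2: sp3
C3: sp2
C4: sp2
C5: sp2
C6: sp2
C7: sp3
C8: sp2
C9: sp ✓
C10: sp2
C11: sp2
C12: sp2
C9 → 1 sp carbon.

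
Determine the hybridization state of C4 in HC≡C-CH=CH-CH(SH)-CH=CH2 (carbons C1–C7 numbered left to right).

C4: 3 σ bonds, plus one π bond — 3 electron domains, sp2.

sp²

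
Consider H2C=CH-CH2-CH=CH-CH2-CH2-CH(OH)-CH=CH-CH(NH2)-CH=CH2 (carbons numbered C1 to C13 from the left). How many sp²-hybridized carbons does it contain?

8

C1: sp2 ✓
C2: sp2 ✓
C3: sp3
C4: sp2 ✓
C5: sp2 ✓
C6: sp3
C7: sp3
C8: sp3
C9: sp2 ✓
C10: sp2 ✓
C11: sp3
C12: sp2 ✓
C13: sp2 ✓
C1, C2, C4, C5, C9, C10, C12, C13 → 8 sp2 carbons.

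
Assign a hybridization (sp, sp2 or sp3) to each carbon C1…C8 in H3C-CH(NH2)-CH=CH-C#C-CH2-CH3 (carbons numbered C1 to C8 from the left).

C1: 4 σ bonds — 4 electron domains, sp3.
C2 — 4 σ bonds. Steric number 4, so sp3.
C3 — 3 σ bonds, plus one π bond. Steric number 3, so sp2.
C4 (3 σ bonds, plus one π bond) has steric number 3: sp2.
C5 (2 σ bonds, plus two π bonds) has steric number 2: sp.
C6 — 2 σ bonds, plus two π bonds. Steric number 2, so sp.
C7 (4 σ bonds) has steric number 4: sp3.
C8: 4 σ bonds — 4 electron domains, sp3.

C1 sp3, C2 sp3, C3 sp2, C4 sp2, C5 sp, C6 sp, C7 sp3, C8 sp3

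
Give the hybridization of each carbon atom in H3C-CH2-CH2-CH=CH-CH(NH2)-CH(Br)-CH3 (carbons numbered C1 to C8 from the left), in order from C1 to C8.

C1 — 4 σ bonds. Steric number 4, so sp3.
C2 (4 σ bonds) has steric number 4: sp3.
C3: 4 σ bonds — 4 electron domains, sp3.
C4 (3 σ bonds, plus one π bond) has steric number 3: sp2.
C5 — 3 σ bonds, plus one π bond. Steric number 3, so sp2.
C6: 4 σ bonds — 4 electron domains, sp3.
C7 carries 4 σ bonds, giving a steric number of 4, so it is sp3.
C8 carries 4 σ bonds, giving a steric number of 4, so it is sp3.

C1 sp3, C2 sp3, C3 sp3, C4 sp2, C5 sp2, C6 sp3, C7 sp3, C8 sp3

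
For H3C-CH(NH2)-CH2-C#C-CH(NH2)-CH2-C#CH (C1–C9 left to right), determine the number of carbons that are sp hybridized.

C1: sp3
C2: sp3
C3: sp3
C4: sp ✓
C5: sp ✓
C6: sp3
C7: sp3
C8: sp ✓
C9: sp ✓
C4, C5, C8, C9 → 4 sp carbons.

4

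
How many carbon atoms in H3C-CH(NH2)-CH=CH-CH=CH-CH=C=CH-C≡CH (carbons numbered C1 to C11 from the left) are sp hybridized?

C1: sp3
C2: sp3
C3: sp2
C4: sp2
C5: sp2
C6: sp2
C7: sp2
C8: sp ✓
C9: sp2
C10: sp ✓
C11: sp ✓
C8, C10, C11 → 3 sp carbons.

3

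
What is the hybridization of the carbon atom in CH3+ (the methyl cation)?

sp2

Three σ bonds to H, empty p orbital → sp2, trigonal planar.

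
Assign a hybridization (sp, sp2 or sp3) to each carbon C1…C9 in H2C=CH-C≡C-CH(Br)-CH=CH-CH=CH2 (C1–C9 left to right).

C1 sp2, C2 sp2, C3 sp, C4 sp, C5 sp3, C6 sp2, C7 sp2, C8 sp2, C9 sp2

C1 has 3 σ bonds, plus one π bond: steric number 3 → sp2.
C2 is sp2: 3 σ bonds, plus one π bond, 3 electron-density regions.
C3: 2 σ bonds, plus two π bonds; 2 regions of electron density → sp.
C4 — 2 σ bonds, plus two π bonds. Steric number 2, so sp.
C5 (4 σ bonds) has steric number 4: sp3.
C6 (3 σ bonds, plus one π bond) has steric number 3: sp2.
C7: 3 σ bonds, plus one π bond — 3 electron domains, sp2.
C8 (3 σ bonds, plus one π bond) has steric number 3: sp2.
C9: 3 σ bonds, plus one π bond; 3 regions of electron density → sp2.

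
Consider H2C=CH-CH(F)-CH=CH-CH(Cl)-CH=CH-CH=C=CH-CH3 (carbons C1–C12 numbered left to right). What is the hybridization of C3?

C3 has 4 σ bonds: steric number 4 → sp3.

sp3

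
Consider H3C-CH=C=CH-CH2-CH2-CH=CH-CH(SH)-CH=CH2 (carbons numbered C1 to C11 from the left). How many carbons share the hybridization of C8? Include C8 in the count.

C8 is sp2 (one π bond).
C1: sp3
C2: sp2 ✓
C3: sp
C4: sp2 ✓
C5: sp3
C6: sp3
C7: sp2 ✓
C8: sp2 ✓
C9: sp3
C10: sp2 ✓
C11: sp2 ✓
6 carbons are sp2.

6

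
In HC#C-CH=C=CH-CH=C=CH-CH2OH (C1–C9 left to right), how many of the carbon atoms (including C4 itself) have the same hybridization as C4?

4

C4 is sp (two π bonds).
C1: sp ✓
C2: sp ✓
C3: sp2
C4: sp ✓
C5: sp2
C6: sp2
C7: sp ✓
C8: sp2
C9: sp3
4 carbons are sp.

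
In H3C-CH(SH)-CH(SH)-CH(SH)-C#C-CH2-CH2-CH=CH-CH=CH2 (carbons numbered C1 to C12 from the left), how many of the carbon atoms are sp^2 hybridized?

C1: sp3
C2: sp3
C3: sp3
C4: sp3
C5: sp
C6: sp
C7: sp3
C8: sp3
C9: sp2 ✓
C10: sp2 ✓
C11: sp2 ✓
C12: sp2 ✓
C9, C10, C11, C12 → 4 sp2 carbons.

4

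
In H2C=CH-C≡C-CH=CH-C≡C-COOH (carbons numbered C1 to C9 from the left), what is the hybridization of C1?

C1 is sp2: 3 σ bonds, plus one π bond, 3 electron-density regions.

sp²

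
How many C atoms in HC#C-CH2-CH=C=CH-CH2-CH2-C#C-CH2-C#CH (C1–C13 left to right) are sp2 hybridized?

C1: sp
C2: sp
C3: sp3
C4: sp2 ✓
C5: sp
C6: sp2 ✓
C7: sp3
C8: sp3
C9: sp
C10: sp
C11: sp3
C12: sp
C13: sp
C4, C6 → 2 sp2 carbons.

2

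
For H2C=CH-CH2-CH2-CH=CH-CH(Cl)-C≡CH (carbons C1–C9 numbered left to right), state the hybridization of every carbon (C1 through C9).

C1 sp2, C2 sp2, C3 sp3, C4 sp3, C5 sp2, C6 sp2, C7 sp3, C8 sp, C9 sp

C1 carries 3 σ bonds, plus one π bond, giving a steric number of 3, so it is sp2.
C2: 3 σ bonds, plus one π bond; 3 regions of electron density → sp2.
C3 is sp3: 4 σ bonds, 4 electron-density regions.
C4: 4 σ bonds — 4 electron domains, sp3.
C5 (3 σ bonds, plus one π bond) has steric number 3: sp2.
C6 has 3 σ bonds, plus one π bond: steric number 3 → sp2.
C7: 4 σ bonds; 4 regions of electron density → sp3.
C8 — 2 σ bonds, plus two π bonds. Steric number 2, so sp.
C9: 2 σ bonds, plus two π bonds — 2 electron domains, sp.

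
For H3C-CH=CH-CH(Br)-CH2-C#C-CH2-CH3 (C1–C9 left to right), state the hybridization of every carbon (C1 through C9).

C1 has 4 σ bonds: steric number 4 → sp3.
C2: 3 σ bonds, plus one π bond; 3 regions of electron density → sp2.
C3 is sp2: 3 σ bonds, plus one π bond, 3 electron-density regions.
C4 has 4 σ bonds: steric number 4 → sp3.
C5 (4 σ bonds) has steric number 4: sp3.
C6 has 2 σ bonds, plus two π bonds: steric number 2 → sp.
C7: 2 σ bonds, plus two π bonds — 2 electron domains, sp.
C8: 4 σ bonds — 4 electron domains, sp3.
C9 is sp3: 4 σ bonds, 4 electron-density regions.

C1 sp3, C2 sp2, C3 sp2, C4 sp3, C5 sp3, C6 sp, C7 sp, C8 sp3, C9 sp3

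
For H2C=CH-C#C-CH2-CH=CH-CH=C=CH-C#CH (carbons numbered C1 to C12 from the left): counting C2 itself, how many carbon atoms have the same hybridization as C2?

6

C2 is sp2 (one π bond).
C1: sp2 ✓
C2: sp2 ✓
C3: sp
C4: sp
C5: sp3
C6: sp2 ✓
C7: sp2 ✓
C8: sp2 ✓
C9: sp
C10: sp2 ✓
C11: sp
C12: sp
6 carbons are sp2.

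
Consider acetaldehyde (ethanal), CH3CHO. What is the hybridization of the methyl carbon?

sp^3

The methyl carbon carries 4 σ bonds, giving a steric number of 4, so it is sp3.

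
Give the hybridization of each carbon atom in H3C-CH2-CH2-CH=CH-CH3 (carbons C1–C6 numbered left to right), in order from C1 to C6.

C1 sp3, C2 sp3, C3 sp3, C4 sp2, C5 sp2, C6 sp3

C1 carries 4 σ bonds, giving a steric number of 4, so it is sp3.
C2 is sp3: 4 σ bonds, 4 electron-density regions.
C3 has 4 σ bonds: steric number 4 → sp3.
C4 has 3 σ bonds, plus one π bond: steric number 3 → sp2.
C5 (3 σ bonds, plus one π bond) has steric number 3: sp2.
C6: 4 σ bonds — 4 electron domains, sp3.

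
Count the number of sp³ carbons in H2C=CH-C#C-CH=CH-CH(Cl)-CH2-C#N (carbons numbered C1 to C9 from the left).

C1: sp2
C2: sp2
C3: sp
C4: sp
C5: sp2
C6: sp2
C7: sp3 ✓
C8: sp3 ✓
C9: sp
C7, C8 → 2 sp3 carbons.

2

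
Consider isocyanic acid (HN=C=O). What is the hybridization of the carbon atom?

sp

The carbon atom is sp: 2 σ bonds, plus two π bonds, 2 electron-density regions.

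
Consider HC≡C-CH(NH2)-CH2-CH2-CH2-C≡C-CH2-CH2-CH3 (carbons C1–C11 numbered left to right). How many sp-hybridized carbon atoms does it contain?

C1: sp ✓
C2: sp ✓
C3: sp3
C4: sp3
C5: sp3
C6: sp3
C7: sp ✓
C8: sp ✓
C9: sp3
C10: sp3
C11: sp3
C1, C2, C7, C8 → 4 sp carbons.

4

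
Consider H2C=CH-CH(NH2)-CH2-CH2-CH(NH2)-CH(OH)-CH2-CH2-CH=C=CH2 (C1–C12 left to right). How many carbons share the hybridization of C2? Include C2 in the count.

4

C2 is sp2 (one π bond).
C1: sp2 ✓
C2: sp2 ✓
C3: sp3
C4: sp3
C5: sp3
C6: sp3
C7: sp3
C8: sp3
C9: sp3
C10: sp2 ✓
C11: sp
C12: sp2 ✓
4 carbons are sp2.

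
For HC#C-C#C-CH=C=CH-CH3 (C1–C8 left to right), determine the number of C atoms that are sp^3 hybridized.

C1: sp
C2: sp
C3: sp
C4: sp
C5: sp2
C6: sp
C7: sp2
C8: sp3 ✓
C8 → 1 sp3 carbon.

1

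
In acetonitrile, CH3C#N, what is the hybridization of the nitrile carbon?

sp

The nitrile carbon carries 2 σ bonds, plus two π bonds, giving a steric number of 2, so it is sp.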